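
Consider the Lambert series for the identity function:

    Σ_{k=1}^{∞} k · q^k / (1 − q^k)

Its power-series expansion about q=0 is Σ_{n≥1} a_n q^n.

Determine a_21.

a_21 = 32

q^21  k|21↦f(k): 21:21 7:7 3:3 1:1  a_21=32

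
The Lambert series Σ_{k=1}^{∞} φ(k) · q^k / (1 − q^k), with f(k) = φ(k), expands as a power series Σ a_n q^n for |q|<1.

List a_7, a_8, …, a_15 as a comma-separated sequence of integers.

q^7  k|7↦φ(k): 1:1 7:6  a_7=7
q^8  k|8↦φ(k): 1:1 2:1 4:2 8:4  a_8=8
d|9:{1,3,9}  Σφ=1+2+6=9
q^10  k|10↦φ(k): 1:1 2:1 5:4 10:4  a_10=10
n=11: 1·11 11·1  φ→[1+10]=11
[q^12] φ(1)=1,φ(2)=1,φ(3)=2,φ(4)=2,φ(6)=2,φ(12)=4 ⇒ 12
q^13  k|13↦φ(k): 13:12 1:1  a_13=13
[q^14] φ(1)=1,φ(2)=1,φ(7)=6,φ(14)=6 ⇒ 14
d|15:{15,5,3,1}  Σφ=8+4+2+1=15

7, 8, 9, 10, 11, 12, 13, 14, 15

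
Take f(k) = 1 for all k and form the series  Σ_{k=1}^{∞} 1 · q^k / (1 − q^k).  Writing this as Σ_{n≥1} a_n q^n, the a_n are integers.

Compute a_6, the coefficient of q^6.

a_6 = 4

d|6:{6,3,2,1}  Σf=1+1+1+1=4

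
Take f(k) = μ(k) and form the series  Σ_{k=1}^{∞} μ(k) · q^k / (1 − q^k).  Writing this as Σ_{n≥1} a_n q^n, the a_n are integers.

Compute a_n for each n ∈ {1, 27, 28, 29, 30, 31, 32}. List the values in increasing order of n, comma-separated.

d|1:{1}  Σμ=1=1
n=27: 27·1 9·3 3·9 1·27  μ→[0+0+(-1)+1]=0
[q^28] μ(1)=1,μ(2)=-1,μ(4)=0,μ(7)=-1,μ(14)=1,μ(28)=0 ⇒ 0
n=29: 1·29 29·1  μ→[1+(-1)]=0
n=30: 30·1 15·2 10·3 6·5 5·6 3·10 2·15 1·30  μ→[(-1)+1+1+1+(-1)+(-1)+(-1)+1]=0
q^31  k|31↦μ(k): 1:1 31:-1  a_31=0
n=32: 1·32 2·16 4·8 8·4 16·2 32·1  μ→[1+(-1)+0+0+0+0]=0

1, 0, 0, 0, 0, 0, 0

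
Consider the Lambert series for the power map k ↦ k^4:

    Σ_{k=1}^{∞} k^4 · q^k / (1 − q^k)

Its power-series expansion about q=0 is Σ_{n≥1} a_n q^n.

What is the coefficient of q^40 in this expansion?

q^40  k|40↦f(k): 1:1 2:16 4:256 5:625 8:4096 10:10000 20:160000 40:2560000  a_40=2734994

a_40 = 2734994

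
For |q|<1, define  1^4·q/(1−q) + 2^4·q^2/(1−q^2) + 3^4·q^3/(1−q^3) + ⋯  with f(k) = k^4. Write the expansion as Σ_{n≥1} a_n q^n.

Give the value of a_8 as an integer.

a_8 = 4369

d|8:{8,4,2,1}  Σf=4096+256+16+1=4369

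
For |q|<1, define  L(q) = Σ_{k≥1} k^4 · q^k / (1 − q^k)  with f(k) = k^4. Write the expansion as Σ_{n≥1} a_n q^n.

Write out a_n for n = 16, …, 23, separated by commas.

n=16: 16·1 8·2 4·4 2·8 1·16  f→[65536+4096+256+16+1]=69905
[q^17] f(1)=1,f(17)=83521 ⇒ 83522
q^18  k|18↦f(k): 18:104976 9:6561 6:1296 3:81 2:16 1:1  a_18=112931
d|19:{1,19}  Σf=1+130321=130322
d|20:{20,10,5,4,2,1}  Σf=160000+10000+625+256+16+1=170898
[q^21] f(1)=1,f(3)=81,f(7)=2401,f(21)=194481 ⇒ 196964
[q^22] f(22)=234256,f(11)=14641,f(2)=16,f(1)=1 ⇒ 248914
n=23: 1·23 23·1  f→[1+279841]=279842

69905, 83522, 112931, 130322, 170898, 196964, 248914, 279842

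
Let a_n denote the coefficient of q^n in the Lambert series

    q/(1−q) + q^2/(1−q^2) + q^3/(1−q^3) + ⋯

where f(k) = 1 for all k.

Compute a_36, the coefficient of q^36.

a_36 = 9

n=36: 36·1 18·2 12·3 9·4 6·6 4·9 3·12 2·18 1·36  f→[1+1+1+1+1+1+1+1+1]=9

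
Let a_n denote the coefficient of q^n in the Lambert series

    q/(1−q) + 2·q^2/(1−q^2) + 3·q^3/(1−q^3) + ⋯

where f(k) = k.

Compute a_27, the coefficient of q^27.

n=27: 1·27 3·9 9·3 27·1  f→[1+3+9+27]=40

a_27 = 40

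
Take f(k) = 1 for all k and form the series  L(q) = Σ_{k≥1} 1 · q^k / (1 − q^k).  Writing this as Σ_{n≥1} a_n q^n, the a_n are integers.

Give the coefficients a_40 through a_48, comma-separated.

8, 2, 8, 2, 6, 6, 4, 2, 10

q^40  k|40↦f(k): 40:1 20:1 10:1 8:1 5:1 4:1 2:1 1:1  a_40=8
n=41: 41·1 1·41  f→[1+1]=2
[q^42] f(42)=1,f(21)=1,f(14)=1,f(7)=1,f(6)=1,f(3)=1,f(2)=1,f(1)=1 ⇒ 8
d|43:{1,43}  Σf=1+1=2
d|44:{1,2,4,11,22,44}  Σf=1+1+1+1+1+1=6
[q^45] f(45)=1,f(15)=1,f(9)=1,f(5)=1,f(3)=1,f(1)=1 ⇒ 6
q^46  k|46↦f(k): 46:1 23:1 2:1 1:1  a_46=4
[q^47] f(47)=1,f(1)=1 ⇒ 2
[q^48] f(48)=1,f(24)=1,f(16)=1,f(12)=1,f(8)=1,f(6)=1,f(4)=1,f(3)=1,f(2)=1,f(1)=1 ⇒ 10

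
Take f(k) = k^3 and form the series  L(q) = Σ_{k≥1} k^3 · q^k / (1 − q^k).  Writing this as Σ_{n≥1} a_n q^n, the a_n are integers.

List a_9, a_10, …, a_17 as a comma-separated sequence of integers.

q^9  k|9↦f(k): 9:729 3:27 1:1  a_9=757
[q^10] f(1)=1,f(2)=8,f(5)=125,f(10)=1000 ⇒ 1134
d|11:{1,11}  Σf=1+1331=1332
[q^12] f(12)=1728,f(6)=216,f(4)=64,f(3)=27,f(2)=8,f(1)=1 ⇒ 2044
n=13: 1·13 13·1  f→[1+2197]=2198
d|14:{14,7,2,1}  Σf=2744+343+8+1=3096
d|15:{15,5,3,1}  Σf=3375+125+27+1=3528
d|16:{16,8,4,2,1}  Σf=4096+512+64+8+1=4681
q^17  k|17↦f(k): 17:4913 1:1  a_17=4914

757, 1134, 1332, 2044, 2198, 3096, 3528, 4681, 4914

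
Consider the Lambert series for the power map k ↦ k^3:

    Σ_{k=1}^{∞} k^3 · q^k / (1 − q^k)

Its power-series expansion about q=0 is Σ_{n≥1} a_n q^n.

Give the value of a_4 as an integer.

d|4:{4,2,1}  Σf=64+8+1=73

a_4 = 73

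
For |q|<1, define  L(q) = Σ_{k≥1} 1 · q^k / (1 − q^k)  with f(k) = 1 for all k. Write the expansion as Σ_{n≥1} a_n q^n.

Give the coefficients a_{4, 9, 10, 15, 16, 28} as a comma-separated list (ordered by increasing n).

3, 3, 4, 4, 5, 6

[q^4] f(4)=1,f(2)=1,f(1)=1 ⇒ 3
d|9:{1,3,9}  Σf=1+1+1=3
[q^10] f(1)=1,f(2)=1,f(5)=1,f(10)=1 ⇒ 4
[q^15] f(1)=1,f(3)=1,f(5)=1,f(15)=1 ⇒ 4
q^16  k|16↦f(k): 1:1 2:1 4:1 8:1 16:1  a_16=5
n=28: 1·28 2·14 4·7 7·4 14·2 28·1  f→[1+1+1+1+1+1]=6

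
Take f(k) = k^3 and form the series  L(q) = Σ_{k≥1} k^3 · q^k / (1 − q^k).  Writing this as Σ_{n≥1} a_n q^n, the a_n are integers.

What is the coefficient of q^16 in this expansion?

q^16  k|16↦f(k): 16:4096 8:512 4:64 2:8 1:1  a_16=4681

a_16 = 4681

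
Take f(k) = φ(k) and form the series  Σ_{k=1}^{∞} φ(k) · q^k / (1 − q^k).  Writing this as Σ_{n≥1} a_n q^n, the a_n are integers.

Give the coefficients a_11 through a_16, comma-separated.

d|11:{1,11}  Σφ=1+10=11
q^12  k|12↦φ(k): 1:1 2:1 3:2 4:2 6:2 12:4  a_12=12
n=13: 13·1 1·13  φ→[12+1]=13
n=14: 1·14 2·7 7·2 14·1  φ→[1+1+6+6]=14
d|15:{15,5,3,1}  Σφ=8+4+2+1=15
[q^16] φ(1)=1,φ(2)=1,φ(4)=2,φ(8)=4,φ(16)=8 ⇒ 16

11, 12, 13, 14, 15, 16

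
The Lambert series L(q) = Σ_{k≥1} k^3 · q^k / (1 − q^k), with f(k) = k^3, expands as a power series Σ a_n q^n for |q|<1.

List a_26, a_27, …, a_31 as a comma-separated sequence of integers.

19782, 20440, 25112, 24390, 31752, 29792

[q^26] f(26)=17576,f(13)=2197,f(2)=8,f(1)=1 ⇒ 19782
d|27:{1,3,9,27}  Σf=1+27+729+19683=20440
n=28: 1·28 2·14 4·7 7·4 14·2 28·1  f→[1+8+64+343+2744+21952]=25112
q^29  k|29↦f(k): 29:24389 1:1  a_29=24390
q^30  k|30↦f(k): 1:1 2:8 3:27 5:125 6:216 10:1000 15:3375 30:27000  a_30=31752
d|31:{1,31}  Σf=1+29791=29792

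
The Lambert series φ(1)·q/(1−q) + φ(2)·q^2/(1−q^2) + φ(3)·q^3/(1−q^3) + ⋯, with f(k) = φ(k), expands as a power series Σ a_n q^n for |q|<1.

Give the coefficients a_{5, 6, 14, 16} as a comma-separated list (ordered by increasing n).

n=5: 5·1 1·5  φ→[4+1]=5
n=6: 1·6 2·3 3·2 6·1  φ→[1+1+2+2]=6
q^14  k|14↦φ(k): 14:6 7:6 2:1 1:1  a_14=14
n=16: 16·1 8·2 4·4 2·8 1·16  φ→[8+4+2+1+1]=16

5, 6, 14, 16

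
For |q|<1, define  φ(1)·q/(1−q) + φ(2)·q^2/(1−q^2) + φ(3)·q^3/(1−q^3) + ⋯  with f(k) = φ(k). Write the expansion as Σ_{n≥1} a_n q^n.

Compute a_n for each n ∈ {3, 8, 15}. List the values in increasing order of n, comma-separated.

[q^3] φ(3)=2,φ(1)=1 ⇒ 3
n=8: 1·8 2·4 4·2 8·1  φ→[1+1+2+4]=8
[q^15] φ(1)=1,φ(3)=2,φ(5)=4,φ(15)=8 ⇒ 15

3, 8, 15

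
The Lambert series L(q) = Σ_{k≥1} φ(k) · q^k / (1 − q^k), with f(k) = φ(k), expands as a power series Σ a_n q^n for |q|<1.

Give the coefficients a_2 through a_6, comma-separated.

[q^2] φ(2)=1,φ(1)=1 ⇒ 2
[q^3] φ(3)=2,φ(1)=1 ⇒ 3
[q^4] φ(4)=2,φ(2)=1,φ(1)=1 ⇒ 4
[q^5] φ(5)=4,φ(1)=1 ⇒ 5
[q^6] φ(1)=1,φ(2)=1,φ(3)=2,φ(6)=2 ⇒ 6

2, 3, 4, 5, 6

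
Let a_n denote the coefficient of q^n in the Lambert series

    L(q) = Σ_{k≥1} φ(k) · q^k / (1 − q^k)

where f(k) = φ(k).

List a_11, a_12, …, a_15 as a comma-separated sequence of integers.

[q^11] φ(1)=1,φ(11)=10 ⇒ 11
n=12: 12·1 6·2 4·3 3·4 2·6 1·12  φ→[4+2+2+2+1+1]=12
[q^13] φ(13)=12,φ(1)=1 ⇒ 13
q^14  k|14↦φ(k): 1:1 2:1 7:6 14:6  a_14=14
d|15:{1,3,5,15}  Σφ=1+2+4+8=15

11, 12, 13, 14, 15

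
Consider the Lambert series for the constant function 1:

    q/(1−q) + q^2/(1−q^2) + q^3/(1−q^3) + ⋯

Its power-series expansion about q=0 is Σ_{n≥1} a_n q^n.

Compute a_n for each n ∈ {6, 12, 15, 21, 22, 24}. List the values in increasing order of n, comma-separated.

[q^6] f(6)=1,f(3)=1,f(2)=1,f(1)=1 ⇒ 4
n=12: 1·12 2·6 3·4 4·3 6·2 12·1  f→[1+1+1+1+1+1]=6
n=15: 15·1 5·3 3·5 1·15  f→[1+1+1+1]=4
d|21:{1,3,7,21}  Σf=1+1+1+1=4
d|22:{22,11,2,1}  Σf=1+1+1+1=4
[q^24] f(24)=1,f(12)=1,f(8)=1,f(6)=1,f(4)=1,f(3)=1,f(2)=1,f(1)=1 ⇒ 8

4, 6, 4, 4, 4, 8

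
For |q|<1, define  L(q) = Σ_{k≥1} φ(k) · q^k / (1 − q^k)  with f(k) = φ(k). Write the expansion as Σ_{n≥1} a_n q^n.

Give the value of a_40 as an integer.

n=40: 40·1 20·2 10·4 8·5 5·8 4·10 2·20 1·40  φ→[16+8+4+4+4+2+1+1]=40

a_40 = 40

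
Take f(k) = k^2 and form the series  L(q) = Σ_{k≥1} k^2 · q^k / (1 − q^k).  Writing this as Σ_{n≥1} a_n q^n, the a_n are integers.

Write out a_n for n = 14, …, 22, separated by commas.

250, 260, 341, 290, 455, 362, 546, 500, 610

[q^14] f(1)=1,f(2)=4,f(7)=49,f(14)=196 ⇒ 250
n=15: 15·1 5·3 3·5 1·15  f→[225+25+9+1]=260
d|16:{1,2,4,8,16}  Σf=1+4+16+64+256=341
n=17: 17·1 1·17  f→[289+1]=290
[q^18] f(1)=1,f(2)=4,f(3)=9,f(6)=36,f(9)=81,f(18)=324 ⇒ 455
q^19  k|19↦f(k): 19:361 1:1  a_19=362
q^20  k|20↦f(k): 1:1 2:4 4:16 5:25 10:100 20:400  a_20=546
q^21  k|21↦f(k): 1:1 3:9 7:49 21:441  a_21=500
q^22  k|22↦f(k): 1:1 2:4 11:121 22:484  a_22=610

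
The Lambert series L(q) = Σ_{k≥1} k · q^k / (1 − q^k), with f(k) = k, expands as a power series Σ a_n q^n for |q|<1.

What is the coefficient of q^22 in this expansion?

q^22  k|22↦f(k): 1:1 2:2 11:11 22:22  a_22=36

a_22 = 36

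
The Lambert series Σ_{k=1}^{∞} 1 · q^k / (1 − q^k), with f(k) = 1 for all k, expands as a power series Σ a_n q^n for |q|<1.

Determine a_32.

a_32 = 6

q^32  k|32↦f(k): 1:1 2:1 4:1 8:1 16:1 32:1  a_32=6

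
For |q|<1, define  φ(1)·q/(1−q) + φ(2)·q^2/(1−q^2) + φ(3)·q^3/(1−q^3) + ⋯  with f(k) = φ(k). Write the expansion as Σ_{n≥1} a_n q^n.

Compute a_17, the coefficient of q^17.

n=17: 17·1 1·17  φ→[16+1]=17

a_17 = 17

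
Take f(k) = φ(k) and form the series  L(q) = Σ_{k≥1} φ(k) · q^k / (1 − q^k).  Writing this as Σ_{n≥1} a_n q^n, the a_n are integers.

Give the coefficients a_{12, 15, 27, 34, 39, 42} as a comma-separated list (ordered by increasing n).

[q^12] φ(1)=1,φ(2)=1,φ(3)=2,φ(4)=2,φ(6)=2,φ(12)=4 ⇒ 12
q^15  k|15↦φ(k): 15:8 5:4 3:2 1:1  a_15=15
d|27:{27,9,3,1}  Σφ=18+6+2+1=27
n=34: 1·34 2·17 17·2 34·1  φ→[1+1+16+16]=34
q^39  k|39↦φ(k): 1:1 3:2 13:12 39:24  a_39=39
[q^42] φ(1)=1,φ(2)=1,φ(3)=2,φ(6)=2,φ(7)=6,φ(14)=6,φ(21)=12,φ(42)=12 ⇒ 42

12, 15, 27, 34, 39, 42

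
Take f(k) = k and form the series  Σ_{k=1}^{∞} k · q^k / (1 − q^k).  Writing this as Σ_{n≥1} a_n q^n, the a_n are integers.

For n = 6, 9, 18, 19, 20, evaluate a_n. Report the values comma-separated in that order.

12, 13, 39, 20, 42

q^6  k|6↦f(k): 1:1 2:2 3:3 6:6  a_6=12
q^9  k|9↦f(k): 1:1 3:3 9:9  a_9=13
q^18  k|18↦f(k): 1:1 2:2 3:3 6:6 9:9 18:18  a_18=39
q^19  k|19↦f(k): 1:1 19:19  a_19=20
[q^20] f(20)=20,f(10)=10,f(5)=5,f(4)=4,f(2)=2,f(1)=1 ⇒ 42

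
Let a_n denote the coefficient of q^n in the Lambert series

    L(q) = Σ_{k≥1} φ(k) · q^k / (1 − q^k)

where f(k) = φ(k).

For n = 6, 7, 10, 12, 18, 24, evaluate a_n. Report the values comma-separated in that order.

[q^6] φ(6)=2,φ(3)=2,φ(2)=1,φ(1)=1 ⇒ 6
n=7: 1·7 7·1  φ→[1+6]=7
d|10:{10,5,2,1}  Σφ=4+4+1+1=10
d|12:{12,6,4,3,2,1}  Σφ=4+2+2+2+1+1=12
[q^18] φ(1)=1,φ(2)=1,φ(3)=2,φ(6)=2,φ(9)=6,φ(18)=6 ⇒ 18
n=24: 24·1 12·2 8·3 6·4 4·6 3·8 2·12 1·24  φ→[8+4+4+2+2+2+1+1]=24

6, 7, 10, 12, 18, 24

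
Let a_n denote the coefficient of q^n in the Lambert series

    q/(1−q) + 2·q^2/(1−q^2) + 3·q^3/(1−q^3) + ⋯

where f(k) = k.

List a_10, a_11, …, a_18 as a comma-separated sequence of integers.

[q^10] f(10)=10,f(5)=5,f(2)=2,f(1)=1 ⇒ 18
d|11:{11,1}  Σf=11+1=12
d|12:{12,6,4,3,2,1}  Σf=12+6+4+3+2+1=28
q^13  k|13↦f(k): 13:13 1:1  a_13=14
q^14  k|14↦f(k): 14:14 7:7 2:2 1:1  a_14=24
n=15: 1·15 3·5 5·3 15·1  f→[1+3+5+15]=24
q^16  k|16↦f(k): 1:1 2:2 4:4 8:8 16:16  a_16=31
n=17: 17·1 1·17  f→[17+1]=18
n=18: 1·18 2·9 3·6 6·3 9·2 18·1  f→[1+2+3+6+9+18]=39

18, 12, 28, 14, 24, 24, 31, 18, 39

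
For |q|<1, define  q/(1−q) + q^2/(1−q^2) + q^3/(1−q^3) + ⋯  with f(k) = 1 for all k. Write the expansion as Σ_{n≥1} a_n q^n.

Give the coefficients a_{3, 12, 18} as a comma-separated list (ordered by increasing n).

n=3: 3·1 1·3  f→[1+1]=2
n=12: 1·12 2·6 3·4 4·3 6·2 12·1  f→[1+1+1+1+1+1]=6
[q^18] f(1)=1,f(2)=1,f(3)=1,f(6)=1,f(9)=1,f(18)=1 ⇒ 6

2, 6, 6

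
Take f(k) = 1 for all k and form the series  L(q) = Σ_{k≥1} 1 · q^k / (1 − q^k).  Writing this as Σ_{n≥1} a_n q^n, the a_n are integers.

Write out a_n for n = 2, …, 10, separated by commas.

d|2:{2,1}  Σf=1+1=2
[q^3] f(3)=1,f(1)=1 ⇒ 2
n=4: 1·4 2·2 4·1  f→[1+1+1]=3
d|5:{5,1}  Σf=1+1=2
n=6: 1·6 2·3 3·2 6·1  f→[1+1+1+1]=4
[q^7] f(7)=1,f(1)=1 ⇒ 2
[q^8] f(8)=1,f(4)=1,f(2)=1,f(1)=1 ⇒ 4
[q^9] f(1)=1,f(3)=1,f(9)=1 ⇒ 3
[q^10] f(1)=1,f(2)=1,f(5)=1,f(10)=1 ⇒ 4

2, 2, 3, 2, 4, 2, 4, 3, 4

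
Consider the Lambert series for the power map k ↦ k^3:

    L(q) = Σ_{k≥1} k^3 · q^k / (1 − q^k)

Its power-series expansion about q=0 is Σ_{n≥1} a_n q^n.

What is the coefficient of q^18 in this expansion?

[q^18] f(1)=1,f(2)=8,f(3)=27,f(6)=216,f(9)=729,f(18)=5832 ⇒ 6813

a_18 = 6813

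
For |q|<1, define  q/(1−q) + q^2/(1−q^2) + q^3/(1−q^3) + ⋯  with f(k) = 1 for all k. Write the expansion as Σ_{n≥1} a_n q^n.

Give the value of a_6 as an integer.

d|6:{1,2,3,6}  Σf=1+1+1+1=4

a_6 = 4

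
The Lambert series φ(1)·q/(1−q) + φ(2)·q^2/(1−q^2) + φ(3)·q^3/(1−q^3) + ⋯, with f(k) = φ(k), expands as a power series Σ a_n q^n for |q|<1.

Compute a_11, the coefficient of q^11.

n=11: 1·11 11·1  φ→[1+10]=11

a_11 = 11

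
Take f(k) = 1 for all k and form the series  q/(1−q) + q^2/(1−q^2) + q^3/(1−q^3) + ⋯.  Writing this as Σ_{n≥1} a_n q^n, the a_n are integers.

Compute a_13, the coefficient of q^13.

d|13:{1,13}  Σf=1+1=2

a_13 = 2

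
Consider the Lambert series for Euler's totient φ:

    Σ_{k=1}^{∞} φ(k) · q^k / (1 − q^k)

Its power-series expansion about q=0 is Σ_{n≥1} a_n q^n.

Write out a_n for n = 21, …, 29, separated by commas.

n=21: 1·21 3·7 7·3 21·1  φ→[1+2+6+12]=21
d|22:{22,11,2,1}  Σφ=10+10+1+1=22
[q^23] φ(1)=1,φ(23)=22 ⇒ 23
n=24: 1·24 2·12 3·8 4·6 6·4 8·3 12·2 24·1  φ→[1+1+2+2+2+4+4+8]=24
n=25: 1·25 5·5 25·1  φ→[1+4+20]=25
d|26:{1,2,13,26}  Σφ=1+1+12+12=26
n=27: 27·1 9·3 3·9 1·27  φ→[18+6+2+1]=27
n=28: 28·1 14·2 7·4 4·7 2·14 1·28  φ→[12+6+6+2+1+1]=28
d|29:{1,29}  Σφ=1+28=29

21, 22, 23, 24, 25, 26, 27, 28, 29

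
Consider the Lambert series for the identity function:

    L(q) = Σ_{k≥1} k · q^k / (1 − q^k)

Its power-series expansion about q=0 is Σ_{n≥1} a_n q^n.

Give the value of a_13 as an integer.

n=13: 13·1 1·13  f→[13+1]=14

a_13 = 14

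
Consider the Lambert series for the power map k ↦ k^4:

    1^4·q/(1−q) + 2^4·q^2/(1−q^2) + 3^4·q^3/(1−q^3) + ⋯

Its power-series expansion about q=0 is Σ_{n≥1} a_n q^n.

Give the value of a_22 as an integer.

a_22 = 248914

q^22  k|22↦f(k): 22:234256 11:14641 2:16 1:1  a_22=248914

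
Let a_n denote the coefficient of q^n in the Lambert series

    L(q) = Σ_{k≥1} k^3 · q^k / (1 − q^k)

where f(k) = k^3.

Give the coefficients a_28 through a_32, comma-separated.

d|28:{28,14,7,4,2,1}  Σf=21952+2744+343+64+8+1=25112
d|29:{1,29}  Σf=1+24389=24390
q^30  k|30↦f(k): 1:1 2:8 3:27 5:125 6:216 10:1000 15:3375 30:27000  a_30=31752
q^31  k|31↦f(k): 1:1 31:29791  a_31=29792
n=32: 1·32 2·16 4·8 8·4 16·2 32·1  f→[1+8+64+512+4096+32768]=37449

25112, 24390, 31752, 29792, 37449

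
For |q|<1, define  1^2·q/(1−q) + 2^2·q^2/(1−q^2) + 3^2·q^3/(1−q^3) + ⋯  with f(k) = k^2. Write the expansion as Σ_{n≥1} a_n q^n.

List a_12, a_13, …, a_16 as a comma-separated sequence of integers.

[q^12] f(1)=1,f(2)=4,f(3)=9,f(4)=16,f(6)=36,f(12)=144 ⇒ 210
[q^13] f(13)=169,f(1)=1 ⇒ 170
d|14:{1,2,7,14}  Σf=1+4+49+196=250
q^15  k|15↦f(k): 1:1 3:9 5:25 15:225  a_15=260
d|16:{1,2,4,8,16}  Σf=1+4+16+64+256=341

210, 170, 250, 260, 341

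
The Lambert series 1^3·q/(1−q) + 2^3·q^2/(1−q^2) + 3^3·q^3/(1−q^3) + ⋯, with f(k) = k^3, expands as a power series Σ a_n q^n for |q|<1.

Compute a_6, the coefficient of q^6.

[q^6] f(1)=1,f(2)=8,f(3)=27,f(6)=216 ⇒ 252

a_6 = 252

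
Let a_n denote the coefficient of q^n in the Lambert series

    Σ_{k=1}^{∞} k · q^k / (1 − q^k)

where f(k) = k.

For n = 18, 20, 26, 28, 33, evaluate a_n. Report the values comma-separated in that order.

n=18: 18·1 9·2 6·3 3·6 2·9 1·18  f→[18+9+6+3+2+1]=39
[q^20] f(1)=1,f(2)=2,f(4)=4,f(5)=5,f(10)=10,f(20)=20 ⇒ 42
d|26:{1,2,13,26}  Σf=1+2+13+26=42
d|28:{1,2,4,7,14,28}  Σf=1+2+4+7+14+28=56
n=33: 1·33 3·11 11·3 33·1  f→[1+3+11+33]=48

39, 42, 42, 56, 48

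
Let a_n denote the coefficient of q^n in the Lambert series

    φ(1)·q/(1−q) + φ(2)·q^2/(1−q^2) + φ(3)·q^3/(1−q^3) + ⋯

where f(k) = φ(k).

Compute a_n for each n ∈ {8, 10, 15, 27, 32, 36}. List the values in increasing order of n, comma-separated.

d|8:{8,4,2,1}  Σφ=4+2+1+1=8
n=10: 1·10 2·5 5·2 10·1  φ→[1+1+4+4]=10
q^15  k|15↦φ(k): 1:1 3:2 5:4 15:8  a_15=15
n=27: 1·27 3·9 9·3 27·1  φ→[1+2+6+18]=27
n=32: 1·32 2·16 4·8 8·4 16·2 32·1  φ→[1+1+2+4+8+16]=32
[q^36] φ(36)=12,φ(18)=6,φ(12)=4,φ(9)=6,φ(6)=2,φ(4)=2,φ(3)=2,φ(2)=1,φ(1)=1 ⇒ 36

8, 10, 15, 27, 32, 36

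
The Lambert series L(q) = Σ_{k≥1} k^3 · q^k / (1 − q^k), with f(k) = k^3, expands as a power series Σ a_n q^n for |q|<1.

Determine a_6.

[q^6] f(1)=1,f(2)=8,f(3)=27,f(6)=216 ⇒ 252

a_6 = 252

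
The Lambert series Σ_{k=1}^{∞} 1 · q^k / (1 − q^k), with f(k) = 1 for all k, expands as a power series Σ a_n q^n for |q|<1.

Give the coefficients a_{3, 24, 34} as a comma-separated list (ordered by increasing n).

q^3  k|3↦f(k): 3:1 1:1  a_3=2
d|24:{1,2,3,4,6,8,12,24}  Σf=1+1+1+1+1+1+1+1=8
d|34:{34,17,2,1}  Σf=1+1+1+1=4

2, 8, 4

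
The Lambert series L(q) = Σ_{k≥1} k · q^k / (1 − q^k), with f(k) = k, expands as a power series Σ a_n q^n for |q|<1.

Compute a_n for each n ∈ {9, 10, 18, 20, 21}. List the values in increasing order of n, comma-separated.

13, 18, 39, 42, 32

q^9  k|9↦f(k): 1:1 3:3 9:9  a_9=13
d|10:{1,2,5,10}  Σf=1+2+5+10=18
d|18:{1,2,3,6,9,18}  Σf=1+2+3+6+9+18=39
d|20:{20,10,5,4,2,1}  Σf=20+10+5+4+2+1=42
d|21:{21,7,3,1}  Σf=21+7+3+1=32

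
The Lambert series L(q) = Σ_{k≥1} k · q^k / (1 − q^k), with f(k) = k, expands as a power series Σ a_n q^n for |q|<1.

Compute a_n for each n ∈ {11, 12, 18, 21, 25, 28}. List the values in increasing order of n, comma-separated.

12, 28, 39, 32, 31, 56

n=11: 11·1 1·11  f→[11+1]=12
q^12  k|12↦f(k): 1:1 2:2 3:3 4:4 6:6 12:12  a_12=28
n=18: 18·1 9·2 6·3 3·6 2·9 1·18  f→[18+9+6+3+2+1]=39
[q^21] f(1)=1,f(3)=3,f(7)=7,f(21)=21 ⇒ 32
n=25: 1·25 5·5 25·1  f→[1+5+25]=31
d|28:{28,14,7,4,2,1}  Σf=28+14+7+4+2+1=56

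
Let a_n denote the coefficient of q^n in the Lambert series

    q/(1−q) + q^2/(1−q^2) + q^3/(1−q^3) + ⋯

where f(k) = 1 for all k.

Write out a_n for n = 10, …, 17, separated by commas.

d|10:{10,5,2,1}  Σf=1+1+1+1=4
[q^11] f(11)=1,f(1)=1 ⇒ 2
d|12:{12,6,4,3,2,1}  Σf=1+1+1+1+1+1=6
d|13:{1,13}  Σf=1+1=2
q^14  k|14↦f(k): 1:1 2:1 7:1 14:1  a_14=4
n=15: 15·1 5·3 3·5 1·15  f→[1+1+1+1]=4
d|16:{1,2,4,8,16}  Σf=1+1+1+1+1=5
[q^17] f(1)=1,f(17)=1 ⇒ 2

4, 2, 6, 2, 4, 4, 5, 2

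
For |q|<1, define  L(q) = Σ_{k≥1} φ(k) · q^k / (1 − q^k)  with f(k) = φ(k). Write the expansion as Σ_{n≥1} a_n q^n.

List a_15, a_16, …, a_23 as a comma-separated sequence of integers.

d|15:{1,3,5,15}  Σφ=1+2+4+8=15
[q^16] φ(16)=8,φ(8)=4,φ(4)=2,φ(2)=1,φ(1)=1 ⇒ 16
n=17: 1·17 17·1  φ→[1+16]=17
n=18: 1·18 2·9 3·6 6·3 9·2 18·1  φ→[1+1+2+2+6+6]=18
d|19:{19,1}  Σφ=18+1=19
q^20  k|20↦φ(k): 20:8 10:4 5:4 4:2 2:1 1:1  a_20=20
d|21:{1,3,7,21}  Σφ=1+2+6+12=21
n=22: 1·22 2·11 11·2 22·1  φ→[1+1+10+10]=22
q^23  k|23↦φ(k): 23:22 1:1  a_23=23

15, 16, 17, 18, 19, 20, 21, 22, 23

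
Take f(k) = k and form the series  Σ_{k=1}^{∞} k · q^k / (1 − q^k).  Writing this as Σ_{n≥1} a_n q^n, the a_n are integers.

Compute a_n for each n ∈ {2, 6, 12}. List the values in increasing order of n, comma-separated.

3, 12, 28

q^2  k|2↦f(k): 2:2 1:1  a_2=3
d|6:{1,2,3,6}  Σf=1+2+3+6=12
d|12:{12,6,4,3,2,1}  Σf=12+6+4+3+2+1=28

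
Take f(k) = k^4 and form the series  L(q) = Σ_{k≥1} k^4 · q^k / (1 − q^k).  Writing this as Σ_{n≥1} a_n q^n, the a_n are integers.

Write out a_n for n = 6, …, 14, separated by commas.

q^6  k|6↦f(k): 1:1 2:16 3:81 6:1296  a_6=1394
n=7: 1·7 7·1  f→[1+2401]=2402
d|8:{8,4,2,1}  Σf=4096+256+16+1=4369
[q^9] f(1)=1,f(3)=81,f(9)=6561 ⇒ 6643
[q^10] f(10)=10000,f(5)=625,f(2)=16,f(1)=1 ⇒ 10642
q^11  k|11↦f(k): 11:14641 1:1  a_11=14642
q^12  k|12↦f(k): 12:20736 6:1296 4:256 3:81 2:16 1:1  a_12=22386
n=13: 13·1 1·13  f→[28561+1]=28562
q^14  k|14↦f(k): 14:38416 7:2401 2:16 1:1  a_14=40834

1394, 2402, 4369, 6643, 10642, 14642, 22386, 28562, 40834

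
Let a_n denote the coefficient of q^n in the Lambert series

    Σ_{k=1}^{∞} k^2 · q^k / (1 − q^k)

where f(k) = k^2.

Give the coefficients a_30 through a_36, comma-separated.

n=30: 1·30 2·15 3·10 5·6 6·5 10·3 15·2 30·1  f→[1+4+9+25+36+100+225+900]=1300
q^31  k|31↦f(k): 1:1 31:961  a_31=962
[q^32] f(1)=1,f(2)=4,f(4)=16,f(8)=64,f(16)=256,f(32)=1024 ⇒ 1365
q^33  k|33↦f(k): 1:1 3:9 11:121 33:1089  a_33=1220
q^34  k|34↦f(k): 34:1156 17:289 2:4 1:1  a_34=1450
d|35:{1,5,7,35}  Σf=1+25+49+1225=1300
[q^36] f(36)=1296,f(18)=324,f(12)=144,f(9)=81,f(6)=36,f(4)=16,f(3)=9,f(2)=4,f(1)=1 ⇒ 1911

1300, 962, 1365, 1220, 1450, 1300, 1911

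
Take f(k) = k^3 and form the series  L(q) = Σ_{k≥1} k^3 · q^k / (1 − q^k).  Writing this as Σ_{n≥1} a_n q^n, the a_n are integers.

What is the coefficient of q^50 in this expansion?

a_50 = 141759

d|50:{1,2,5,10,25,50}  Σf=1+8+125+1000+15625+125000=141759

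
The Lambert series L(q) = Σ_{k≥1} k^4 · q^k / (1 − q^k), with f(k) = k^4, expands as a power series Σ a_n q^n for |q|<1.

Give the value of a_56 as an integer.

a_56 = 10494338

d|56:{1,2,4,7,8,14,28,56}  Σf=1+16+256+2401+4096+38416+614656+9834496=10494338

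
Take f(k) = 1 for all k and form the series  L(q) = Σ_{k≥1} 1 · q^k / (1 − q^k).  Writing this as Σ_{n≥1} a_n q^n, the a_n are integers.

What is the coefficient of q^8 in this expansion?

a_8 = 4

[q^8] f(1)=1,f(2)=1,f(4)=1,f(8)=1 ⇒ 4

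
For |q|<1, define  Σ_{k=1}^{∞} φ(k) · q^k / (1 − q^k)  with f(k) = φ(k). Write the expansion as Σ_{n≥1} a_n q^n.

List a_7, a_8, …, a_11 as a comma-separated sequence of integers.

n=7: 7·1 1·7  φ→[6+1]=7
d|8:{8,4,2,1}  Σφ=4+2+1+1=8
q^9  k|9↦φ(k): 1:1 3:2 9:6  a_9=9
q^10  k|10↦φ(k): 10:4 5:4 2:1 1:1  a_10=10
q^11  k|11↦φ(k): 1:1 11:10  a_11=11

7, 8, 9, 10, 11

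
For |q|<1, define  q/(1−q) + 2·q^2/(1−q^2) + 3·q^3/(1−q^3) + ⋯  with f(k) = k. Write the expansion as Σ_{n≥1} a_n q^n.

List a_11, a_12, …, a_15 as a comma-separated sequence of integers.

12, 28, 14, 24, 24

n=11: 11·1 1·11  f→[11+1]=12
[q^12] f(1)=1,f(2)=2,f(3)=3,f(4)=4,f(6)=6,f(12)=12 ⇒ 28
q^13  k|13↦f(k): 1:1 13:13  a_13=14
q^14  k|14↦f(k): 14:14 7:7 2:2 1:1  a_14=24
[q^15] f(15)=15,f(5)=5,f(3)=3,f(1)=1 ⇒ 24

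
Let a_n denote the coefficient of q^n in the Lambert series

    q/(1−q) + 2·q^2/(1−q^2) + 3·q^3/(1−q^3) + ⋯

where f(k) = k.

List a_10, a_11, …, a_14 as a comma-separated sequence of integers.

18, 12, 28, 14, 24

[q^10] f(1)=1,f(2)=2,f(5)=5,f(10)=10 ⇒ 18
n=11: 1·11 11·1  f→[1+11]=12
q^12  k|12↦f(k): 12:12 6:6 4:4 3:3 2:2 1:1  a_12=28
[q^13] f(13)=13,f(1)=1 ⇒ 14
d|14:{1,2,7,14}  Σf=1+2+7+14=24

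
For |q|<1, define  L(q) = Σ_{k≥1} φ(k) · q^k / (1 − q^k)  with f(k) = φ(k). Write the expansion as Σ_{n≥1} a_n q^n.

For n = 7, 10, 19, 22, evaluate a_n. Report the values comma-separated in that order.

q^7  k|7↦φ(k): 7:6 1:1  a_7=7
[q^10] φ(10)=4,φ(5)=4,φ(2)=1,φ(1)=1 ⇒ 10
[q^19] φ(1)=1,φ(19)=18 ⇒ 19
n=22: 1·22 2·11 11·2 22·1  φ→[1+1+10+10]=22

7, 10, 19, 22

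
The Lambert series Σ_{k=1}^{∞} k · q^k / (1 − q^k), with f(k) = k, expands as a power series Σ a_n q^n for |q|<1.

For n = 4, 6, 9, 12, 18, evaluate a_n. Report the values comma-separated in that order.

d|4:{4,2,1}  Σf=4+2+1=7
q^6  k|6↦f(k): 6:6 3:3 2:2 1:1  a_6=12
[q^9] f(1)=1,f(3)=3,f(9)=9 ⇒ 13
n=12: 1·12 2·6 3·4 4·3 6·2 12·1  f→[1+2+3+4+6+12]=28
d|18:{1,2,3,6,9,18}  Σf=1+2+3+6+9+18=39

7, 12, 13, 28, 39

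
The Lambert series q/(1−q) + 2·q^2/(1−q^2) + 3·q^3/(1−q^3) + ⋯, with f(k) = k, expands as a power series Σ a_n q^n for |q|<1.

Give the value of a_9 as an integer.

a_9 = 13

q^9  k|9↦f(k): 9:9 3:3 1:1  a_9=13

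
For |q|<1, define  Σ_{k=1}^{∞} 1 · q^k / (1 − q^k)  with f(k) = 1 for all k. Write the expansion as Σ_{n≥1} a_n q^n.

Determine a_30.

a_30 = 8

[q^30] f(1)=1,f(2)=1,f(3)=1,f(5)=1,f(6)=1,f(10)=1,f(15)=1,f(30)=1 ⇒ 8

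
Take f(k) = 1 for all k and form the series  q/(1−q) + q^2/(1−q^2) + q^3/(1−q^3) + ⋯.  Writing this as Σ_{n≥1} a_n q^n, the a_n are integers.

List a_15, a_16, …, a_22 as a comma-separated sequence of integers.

4, 5, 2, 6, 2, 6, 4, 4

d|15:{1,3,5,15}  Σf=1+1+1+1=4
q^16  k|16↦f(k): 16:1 8:1 4:1 2:1 1:1  a_16=5
[q^17] f(1)=1,f(17)=1 ⇒ 2
q^18  k|18↦f(k): 1:1 2:1 3:1 6:1 9:1 18:1  a_18=6
n=19: 19·1 1·19  f→[1+1]=2
[q^20] f(1)=1,f(2)=1,f(4)=1,f(5)=1,f(10)=1,f(20)=1 ⇒ 6
[q^21] f(1)=1,f(3)=1,f(7)=1,f(21)=1 ⇒ 4
[q^22] f(1)=1,f(2)=1,f(11)=1,f(22)=1 ⇒ 4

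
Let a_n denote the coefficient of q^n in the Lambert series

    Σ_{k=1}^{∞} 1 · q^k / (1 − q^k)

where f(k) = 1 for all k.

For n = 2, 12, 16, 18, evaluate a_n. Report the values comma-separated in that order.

2, 6, 5, 6

n=2: 2·1 1·2  f→[1+1]=2
[q^12] f(1)=1,f(2)=1,f(3)=1,f(4)=1,f(6)=1,f(12)=1 ⇒ 6
[q^16] f(1)=1,f(2)=1,f(4)=1,f(8)=1,f(16)=1 ⇒ 5
[q^18] f(1)=1,f(2)=1,f(3)=1,f(6)=1,f(9)=1,f(18)=1 ⇒ 6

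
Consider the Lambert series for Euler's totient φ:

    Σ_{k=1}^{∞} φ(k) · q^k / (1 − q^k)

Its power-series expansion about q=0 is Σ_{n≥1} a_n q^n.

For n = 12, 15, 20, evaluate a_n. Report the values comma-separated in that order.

[q^12] φ(12)=4,φ(6)=2,φ(4)=2,φ(3)=2,φ(2)=1,φ(1)=1 ⇒ 12
n=15: 15·1 5·3 3·5 1·15  φ→[8+4+2+1]=15
q^20  k|20↦φ(k): 20:8 10:4 5:4 4:2 2:1 1:1  a_20=20

12, 15, 20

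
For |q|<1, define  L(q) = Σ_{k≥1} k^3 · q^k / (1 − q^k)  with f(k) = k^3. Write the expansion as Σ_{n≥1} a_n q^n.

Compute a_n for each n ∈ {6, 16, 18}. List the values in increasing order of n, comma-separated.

252, 4681, 6813

q^6  k|6↦f(k): 1:1 2:8 3:27 6:216  a_6=252
[q^16] f(1)=1,f(2)=8,f(4)=64,f(8)=512,f(16)=4096 ⇒ 4681
[q^18] f(1)=1,f(2)=8,f(3)=27,f(6)=216,f(9)=729,f(18)=5832 ⇒ 6813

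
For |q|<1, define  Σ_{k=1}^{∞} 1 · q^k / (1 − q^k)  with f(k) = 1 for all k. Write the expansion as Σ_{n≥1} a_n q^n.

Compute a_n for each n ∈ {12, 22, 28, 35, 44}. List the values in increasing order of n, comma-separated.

6, 4, 6, 4, 6

d|12:{1,2,3,4,6,12}  Σf=1+1+1+1+1+1=6
q^22  k|22↦f(k): 22:1 11:1 2:1 1:1  a_22=4
q^28  k|28↦f(k): 1:1 2:1 4:1 7:1 14:1 28:1  a_28=6
q^35  k|35↦f(k): 1:1 5:1 7:1 35:1  a_35=4
d|44:{1,2,4,11,22,44}  Σf=1+1+1+1+1+1=6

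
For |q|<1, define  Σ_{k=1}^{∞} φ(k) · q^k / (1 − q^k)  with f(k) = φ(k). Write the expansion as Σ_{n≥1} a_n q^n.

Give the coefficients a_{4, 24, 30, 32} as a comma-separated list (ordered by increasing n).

n=4: 1·4 2·2 4·1  φ→[1+1+2]=4
q^24  k|24↦φ(k): 24:8 12:4 8:4 6:2 4:2 3:2 2:1 1:1  a_24=24
d|30:{30,15,10,6,5,3,2,1}  Σφ=8+8+4+2+4+2+1+1=30
q^32  k|32↦φ(k): 32:16 16:8 8:4 4:2 2:1 1:1  a_32=32

4, 24, 30, 32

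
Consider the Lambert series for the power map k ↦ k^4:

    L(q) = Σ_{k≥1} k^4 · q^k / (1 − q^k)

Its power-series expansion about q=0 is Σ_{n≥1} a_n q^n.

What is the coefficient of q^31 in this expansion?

d|31:{31,1}  Σf=923521+1=923522

a_31 = 923522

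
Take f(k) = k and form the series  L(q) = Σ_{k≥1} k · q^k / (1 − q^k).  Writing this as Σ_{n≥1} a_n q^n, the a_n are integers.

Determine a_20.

a_20 = 42

n=20: 1·20 2·10 4·5 5·4 10·2 20·1  f→[1+2+4+5+10+20]=42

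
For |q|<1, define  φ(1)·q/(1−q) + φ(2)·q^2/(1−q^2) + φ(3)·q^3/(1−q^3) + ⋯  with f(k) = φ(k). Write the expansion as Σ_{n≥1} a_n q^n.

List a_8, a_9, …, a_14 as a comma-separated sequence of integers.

n=8: 8·1 4·2 2·4 1·8  φ→[4+2+1+1]=8
[q^9] φ(9)=6,φ(3)=2,φ(1)=1 ⇒ 9
d|10:{10,5,2,1}  Σφ=4+4+1+1=10
n=11: 1·11 11·1  φ→[1+10]=11
q^12  k|12↦φ(k): 1:1 2:1 3:2 4:2 6:2 12:4  a_12=12
d|13:{13,1}  Σφ=12+1=13
[q^14] φ(14)=6,φ(7)=6,φ(2)=1,φ(1)=1 ⇒ 14

8, 9, 10, 11, 12, 13, 14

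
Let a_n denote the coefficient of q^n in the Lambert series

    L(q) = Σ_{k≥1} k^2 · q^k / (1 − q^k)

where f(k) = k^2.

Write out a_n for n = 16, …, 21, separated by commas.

q^16  k|16↦f(k): 1:1 2:4 4:16 8:64 16:256  a_16=341
d|17:{1,17}  Σf=1+289=290
d|18:{18,9,6,3,2,1}  Σf=324+81+36+9+4+1=455
[q^19] f(19)=361,f(1)=1 ⇒ 362
[q^20] f(20)=400,f(10)=100,f(5)=25,f(4)=16,f(2)=4,f(1)=1 ⇒ 546
q^21  k|21↦f(k): 21:441 7:49 3:9 1:1  a_21=500

341, 290, 455, 362, 546, 500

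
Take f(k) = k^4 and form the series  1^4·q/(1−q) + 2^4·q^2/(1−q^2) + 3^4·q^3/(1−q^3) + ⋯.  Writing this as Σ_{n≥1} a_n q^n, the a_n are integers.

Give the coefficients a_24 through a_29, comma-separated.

n=24: 24·1 12·2 8·3 6·4 4·6 3·8 2·12 1·24  f→[331776+20736+4096+1296+256+81+16+1]=358258
[q^25] f(1)=1,f(5)=625,f(25)=390625 ⇒ 391251
q^26  k|26↦f(k): 26:456976 13:28561 2:16 1:1  a_26=485554
[q^27] f(27)=531441,f(9)=6561,f(3)=81,f(1)=1 ⇒ 538084
n=28: 1·28 2·14 4·7 7·4 14·2 28·1  f→[1+16+256+2401+38416+614656]=655746
n=29: 1·29 29·1  f→[1+707281]=707282

358258, 391251, 485554, 538084, 655746, 707282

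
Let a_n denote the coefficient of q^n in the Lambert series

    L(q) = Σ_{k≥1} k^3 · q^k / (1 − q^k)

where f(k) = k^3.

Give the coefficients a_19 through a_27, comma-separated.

q^19  k|19↦f(k): 19:6859 1:1  a_19=6860
[q^20] f(20)=8000,f(10)=1000,f(5)=125,f(4)=64,f(2)=8,f(1)=1 ⇒ 9198
q^21  k|21↦f(k): 21:9261 7:343 3:27 1:1  a_21=9632
n=22: 22·1 11·2 2·11 1·22  f→[10648+1331+8+1]=11988
[q^23] f(23)=12167,f(1)=1 ⇒ 12168
[q^24] f(24)=13824,f(12)=1728,f(8)=512,f(6)=216,f(4)=64,f(3)=27,f(2)=8,f(1)=1 ⇒ 16380
d|25:{25,5,1}  Σf=15625+125+1=15751
d|26:{26,13,2,1}  Σf=17576+2197+8+1=19782
q^27  k|27↦f(k): 1:1 3:27 9:729 27:19683  a_27=20440

6860, 9198, 9632, 11988, 12168, 16380, 15751, 19782, 20440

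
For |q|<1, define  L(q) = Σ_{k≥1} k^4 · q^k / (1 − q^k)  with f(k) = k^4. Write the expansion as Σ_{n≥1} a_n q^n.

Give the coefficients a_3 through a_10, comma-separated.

82, 273, 626, 1394, 2402, 4369, 6643, 10642

[q^3] f(3)=81,f(1)=1 ⇒ 82
n=4: 1·4 2·2 4·1  f→[1+16+256]=273
q^5  k|5↦f(k): 5:625 1:1  a_5=626
[q^6] f(1)=1,f(2)=16,f(3)=81,f(6)=1296 ⇒ 1394
d|7:{1,7}  Σf=1+2401=2402
q^8  k|8↦f(k): 8:4096 4:256 2:16 1:1  a_8=4369
d|9:{1,3,9}  Σf=1+81+6561=6643
d|10:{10,5,2,1}  Σf=10000+625+16+1=10642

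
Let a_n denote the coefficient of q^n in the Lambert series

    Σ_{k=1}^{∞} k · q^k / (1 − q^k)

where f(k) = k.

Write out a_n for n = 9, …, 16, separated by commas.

13, 18, 12, 28, 14, 24, 24, 31

[q^9] f(9)=9,f(3)=3,f(1)=1 ⇒ 13
n=10: 10·1 5·2 2·5 1·10  f→[10+5+2+1]=18
d|11:{1,11}  Σf=1+11=12
n=12: 1·12 2·6 3·4 4·3 6·2 12·1  f→[1+2+3+4+6+12]=28
q^13  k|13↦f(k): 13:13 1:1  a_13=14
q^14  k|14↦f(k): 1:1 2:2 7:7 14:14  a_14=24
q^15  k|15↦f(k): 15:15 5:5 3:3 1:1  a_15=24
[q^16] f(16)=16,f(8)=8,f(4)=4,f(2)=2,f(1)=1 ⇒ 31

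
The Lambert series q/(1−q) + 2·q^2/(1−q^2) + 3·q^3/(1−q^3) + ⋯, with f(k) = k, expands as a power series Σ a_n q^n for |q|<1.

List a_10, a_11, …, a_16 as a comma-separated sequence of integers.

q^10  k|10↦f(k): 1:1 2:2 5:5 10:10  a_10=18
[q^11] f(1)=1,f(11)=11 ⇒ 12
q^12  k|12↦f(k): 1:1 2:2 3:3 4:4 6:6 12:12  a_12=28
n=13: 1·13 13·1  f→[1+13]=14
[q^14] f(1)=1,f(2)=2,f(7)=7,f(14)=14 ⇒ 24
q^15  k|15↦f(k): 1:1 3:3 5:5 15:15  a_15=24
n=16: 16·1 8·2 4·4 2·8 1·16  f→[16+8+4+2+1]=31

18, 12, 28, 14, 24, 24, 31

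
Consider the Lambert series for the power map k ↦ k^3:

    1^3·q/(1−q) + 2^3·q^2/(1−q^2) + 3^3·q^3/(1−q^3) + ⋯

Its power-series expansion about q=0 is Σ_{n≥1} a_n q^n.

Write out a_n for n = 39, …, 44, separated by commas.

61544, 73710, 68922, 86688, 79508, 97236

q^39  k|39↦f(k): 39:59319 13:2197 3:27 1:1  a_39=61544
q^40  k|40↦f(k): 40:64000 20:8000 10:1000 8:512 5:125 4:64 2:8 1:1  a_40=73710
n=41: 1·41 41·1  f→[1+68921]=68922
n=42: 1·42 2·21 3·14 6·7 7·6 14·3 21·2 42·1  f→[1+8+27+216+343+2744+9261+74088]=86688
[q^43] f(1)=1,f(43)=79507 ⇒ 79508
q^44  k|44↦f(k): 44:85184 22:10648 11:1331 4:64 2:8 1:1  a_44=97236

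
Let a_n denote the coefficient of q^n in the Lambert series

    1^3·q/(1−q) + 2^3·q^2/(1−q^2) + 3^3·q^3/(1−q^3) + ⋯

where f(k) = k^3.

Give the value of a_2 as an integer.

n=2: 1·2 2·1  f→[1+8]=9

a_2 = 9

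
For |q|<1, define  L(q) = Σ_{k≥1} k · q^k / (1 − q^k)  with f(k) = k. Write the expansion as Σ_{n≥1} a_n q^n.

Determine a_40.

q^40  k|40↦f(k): 40:40 20:20 10:10 8:8 5:5 4:4 2:2 1:1  a_40=90

a_40 = 90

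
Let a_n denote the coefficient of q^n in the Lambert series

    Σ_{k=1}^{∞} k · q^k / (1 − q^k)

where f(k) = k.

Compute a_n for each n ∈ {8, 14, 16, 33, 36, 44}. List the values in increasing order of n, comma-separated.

15, 24, 31, 48, 91, 84

n=8: 8·1 4·2 2·4 1·8  f→[8+4+2+1]=15
[q^14] f(14)=14,f(7)=7,f(2)=2,f(1)=1 ⇒ 24
n=16: 16·1 8·2 4·4 2·8 1·16  f→[16+8+4+2+1]=31
[q^33] f(1)=1,f(3)=3,f(11)=11,f(33)=33 ⇒ 48
n=36: 1·36 2·18 3·12 4·9 6·6 9·4 12·3 18·2 36·1  f→[1+2+3+4+6+9+12+18+36]=91
d|44:{1,2,4,11,22,44}  Σf=1+2+4+11+22+44=84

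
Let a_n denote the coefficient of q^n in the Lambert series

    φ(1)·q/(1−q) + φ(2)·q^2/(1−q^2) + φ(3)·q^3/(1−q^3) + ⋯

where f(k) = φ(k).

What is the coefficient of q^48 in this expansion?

q^48  k|48↦φ(k): 48:16 24:8 16:8 12:4 8:4 6:2 4:2 3:2 2:1 1:1  a_48=48

a_48 = 48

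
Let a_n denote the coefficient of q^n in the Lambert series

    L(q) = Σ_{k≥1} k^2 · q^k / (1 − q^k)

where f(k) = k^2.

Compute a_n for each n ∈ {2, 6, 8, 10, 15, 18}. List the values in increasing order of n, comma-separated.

q^2  k|2↦f(k): 2:4 1:1  a_2=5
q^6  k|6↦f(k): 1:1 2:4 3:9 6:36  a_6=50
d|8:{8,4,2,1}  Σf=64+16+4+1=85
n=10: 1·10 2·5 5·2 10·1  f→[1+4+25+100]=130
[q^15] f(15)=225,f(5)=25,f(3)=9,f(1)=1 ⇒ 260
[q^18] f(18)=324,f(9)=81,f(6)=36,f(3)=9,f(2)=4,f(1)=1 ⇒ 455

5, 50, 85, 130, 260, 455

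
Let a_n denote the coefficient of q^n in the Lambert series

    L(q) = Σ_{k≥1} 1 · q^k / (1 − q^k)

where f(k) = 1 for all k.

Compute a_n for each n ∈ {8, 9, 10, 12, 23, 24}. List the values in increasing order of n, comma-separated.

[q^8] f(8)=1,f(4)=1,f(2)=1,f(1)=1 ⇒ 4
d|9:{1,3,9}  Σf=1+1+1=3
d|10:{1,2,5,10}  Σf=1+1+1+1=4
n=12: 12·1 6·2 4·3 3·4 2·6 1·12  f→[1+1+1+1+1+1]=6
d|23:{23,1}  Σf=1+1=2
d|24:{1,2,3,4,6,8,12,24}  Σf=1+1+1+1+1+1+1+1=8

4, 3, 4, 6, 2, 8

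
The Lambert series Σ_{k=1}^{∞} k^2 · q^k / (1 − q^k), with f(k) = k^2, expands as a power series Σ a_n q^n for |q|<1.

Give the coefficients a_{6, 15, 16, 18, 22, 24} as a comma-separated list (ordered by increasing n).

q^6  k|6↦f(k): 6:36 3:9 2:4 1:1  a_6=50
[q^15] f(15)=225,f(5)=25,f(3)=9,f(1)=1 ⇒ 260
n=16: 16·1 8·2 4·4 2·8 1·16  f→[256+64+16+4+1]=341
q^18  k|18↦f(k): 1:1 2:4 3:9 6:36 9:81 18:324  a_18=455
d|22:{22,11,2,1}  Σf=484+121+4+1=610
q^24  k|24↦f(k): 1:1 2:4 3:9 4:16 6:36 8:64 12:144 24:576  a_24=850

50, 260, 341, 455, 610, 850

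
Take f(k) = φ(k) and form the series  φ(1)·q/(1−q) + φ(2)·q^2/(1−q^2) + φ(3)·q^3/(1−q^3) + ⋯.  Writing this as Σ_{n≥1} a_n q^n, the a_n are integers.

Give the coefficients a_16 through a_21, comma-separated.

[q^16] φ(16)=8,φ(8)=4,φ(4)=2,φ(2)=1,φ(1)=1 ⇒ 16
[q^17] φ(1)=1,φ(17)=16 ⇒ 17
n=18: 1·18 2·9 3·6 6·3 9·2 18·1  φ→[1+1+2+2+6+6]=18
[q^19] φ(19)=18,φ(1)=1 ⇒ 19
n=20: 20·1 10·2 5·4 4·5 2·10 1·20  φ→[8+4+4+2+1+1]=20
n=21: 21·1 7·3 3·7 1·21  φ→[12+6+2+1]=21

16, 17, 18, 19, 20, 21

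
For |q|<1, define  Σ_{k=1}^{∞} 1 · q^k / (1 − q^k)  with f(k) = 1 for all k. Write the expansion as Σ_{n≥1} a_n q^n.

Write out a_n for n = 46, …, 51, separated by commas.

[q^46] f(1)=1,f(2)=1,f(23)=1,f(46)=1 ⇒ 4
n=47: 47·1 1·47  f→[1+1]=2
[q^48] f(48)=1,f(24)=1,f(16)=1,f(12)=1,f(8)=1,f(6)=1,f(4)=1,f(3)=1,f(2)=1,f(1)=1 ⇒ 10
q^49  k|49↦f(k): 1:1 7:1 49:1  a_49=3
q^50  k|50↦f(k): 50:1 25:1 10:1 5:1 2:1 1:1  a_50=6
q^51  k|51↦f(k): 1:1 3:1 17:1 51:1  a_51=4

4, 2, 10, 3, 6, 4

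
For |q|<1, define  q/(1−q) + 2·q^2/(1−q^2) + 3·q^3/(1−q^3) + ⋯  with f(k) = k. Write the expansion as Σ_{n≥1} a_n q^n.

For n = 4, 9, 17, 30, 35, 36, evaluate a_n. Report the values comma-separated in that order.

7, 13, 18, 72, 48, 91

q^4  k|4↦f(k): 1:1 2:2 4:4  a_4=7
d|9:{9,3,1}  Σf=9+3+1=13
q^17  k|17↦f(k): 1:1 17:17  a_17=18
n=30: 1·30 2·15 3·10 5·6 6·5 10·3 15·2 30·1  f→[1+2+3+5+6+10+15+30]=72
n=35: 1·35 5·7 7·5 35·1  f→[1+5+7+35]=48
q^36  k|36↦f(k): 1:1 2:2 3:3 4:4 6:6 9:9 12:12 18:18 36:36  a_36=91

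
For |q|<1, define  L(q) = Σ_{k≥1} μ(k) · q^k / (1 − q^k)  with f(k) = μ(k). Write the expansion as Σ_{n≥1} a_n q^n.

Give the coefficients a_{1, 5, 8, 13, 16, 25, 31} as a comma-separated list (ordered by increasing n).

d|1:{1}  Σμ=1=1
q^5  k|5↦μ(k): 1:1 5:-1  a_5=0
q^8  k|8↦μ(k): 8:0 4:0 2:-1 1:1  a_8=0
n=13: 1·13 13·1  μ→[1+(-1)]=0
d|16:{16,8,4,2,1}  Σμ=0+0+0+(-1)+1=0
n=25: 25·1 5·5 1·25  μ→[0+(-1)+1]=0
n=31: 31·1 1·31  μ→[(-1)+1]=0

1, 0, 0, 0, 0, 0, 0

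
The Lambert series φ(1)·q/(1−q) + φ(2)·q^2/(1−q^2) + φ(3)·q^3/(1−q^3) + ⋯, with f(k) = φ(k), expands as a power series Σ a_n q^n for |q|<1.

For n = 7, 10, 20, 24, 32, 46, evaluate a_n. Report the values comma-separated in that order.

q^7  k|7↦φ(k): 1:1 7:6  a_7=7
[q^10] φ(1)=1,φ(2)=1,φ(5)=4,φ(10)=4 ⇒ 10
q^20  k|20↦φ(k): 1:1 2:1 4:2 5:4 10:4 20:8  a_20=20
[q^24] φ(1)=1,φ(2)=1,φ(3)=2,φ(4)=2,φ(6)=2,φ(8)=4,φ(12)=4,φ(24)=8 ⇒ 24
d|32:{1,2,4,8,16,32}  Σφ=1+1+2+4+8+16=32
n=46: 1·46 2·23 23·2 46·1  φ→[1+1+22+22]=46

7, 10, 20, 24, 32, 46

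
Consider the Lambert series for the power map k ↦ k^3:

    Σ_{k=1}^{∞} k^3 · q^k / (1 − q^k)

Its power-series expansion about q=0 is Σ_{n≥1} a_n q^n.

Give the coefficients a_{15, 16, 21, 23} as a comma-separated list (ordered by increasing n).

n=15: 1·15 3·5 5·3 15·1  f→[1+27+125+3375]=3528
q^16  k|16↦f(k): 16:4096 8:512 4:64 2:8 1:1  a_16=4681
n=21: 21·1 7·3 3·7 1·21  f→[9261+343+27+1]=9632
q^23  k|23↦f(k): 23:12167 1:1  a_23=12168

3528, 4681, 9632, 12168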